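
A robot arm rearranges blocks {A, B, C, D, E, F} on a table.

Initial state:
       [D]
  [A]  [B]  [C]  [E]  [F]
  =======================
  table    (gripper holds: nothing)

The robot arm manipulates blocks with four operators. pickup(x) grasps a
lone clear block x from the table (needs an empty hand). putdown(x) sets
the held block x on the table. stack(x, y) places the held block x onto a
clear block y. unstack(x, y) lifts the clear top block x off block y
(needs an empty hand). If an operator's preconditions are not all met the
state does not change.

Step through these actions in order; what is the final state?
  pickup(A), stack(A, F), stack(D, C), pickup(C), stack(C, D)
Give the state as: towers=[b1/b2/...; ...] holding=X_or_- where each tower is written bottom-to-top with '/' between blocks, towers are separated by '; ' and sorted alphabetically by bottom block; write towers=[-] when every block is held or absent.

towers=[B/D/C; E; F/A] holding=-

step 1 (pickup(A)): towers=[B/D; C; E; F] holding=A
step 2 (stack(A, F)): towers=[B/D; C; E; F/A] holding=-
step 3 (stack(D, C)) [no-op]: towers=[B/D; C; E; F/A] holding=-
step 4 (pickup(C)): towers=[B/D; E; F/A] holding=C
step 5 (stack(C, D)): towers=[B/D/C; E; F/A] holding=-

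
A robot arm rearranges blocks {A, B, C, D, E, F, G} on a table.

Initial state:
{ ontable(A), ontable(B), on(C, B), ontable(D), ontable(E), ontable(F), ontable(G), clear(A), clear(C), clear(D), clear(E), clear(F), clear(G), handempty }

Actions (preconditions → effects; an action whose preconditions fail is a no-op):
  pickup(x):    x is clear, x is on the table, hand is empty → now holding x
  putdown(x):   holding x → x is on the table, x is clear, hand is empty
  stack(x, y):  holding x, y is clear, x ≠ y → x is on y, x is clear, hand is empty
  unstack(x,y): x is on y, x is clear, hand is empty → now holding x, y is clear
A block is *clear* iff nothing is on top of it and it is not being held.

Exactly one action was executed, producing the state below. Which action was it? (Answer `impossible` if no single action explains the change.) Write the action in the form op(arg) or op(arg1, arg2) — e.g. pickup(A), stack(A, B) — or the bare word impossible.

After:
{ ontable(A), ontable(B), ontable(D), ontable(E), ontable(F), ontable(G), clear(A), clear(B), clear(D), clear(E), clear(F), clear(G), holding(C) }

target: towers=[A; B; D; E; F; G] holding=C
         pickup(F) → towers=[A; B/C; D; E; G] holding=F
         pickup(G) → towers=[A; B/C; D; E; F] holding=G
         pickup(D) → towers=[A; B/C; E; F; G] holding=D
         pickup(A) → towers=[B/C; D; E; F; G] holding=A
         pickup(E) → towers=[A; B/C; D; F; G] holding=E
     unstack(C, B) → towers=[A; B; D; E; F; G] holding=C  ← match

unstack(C, B)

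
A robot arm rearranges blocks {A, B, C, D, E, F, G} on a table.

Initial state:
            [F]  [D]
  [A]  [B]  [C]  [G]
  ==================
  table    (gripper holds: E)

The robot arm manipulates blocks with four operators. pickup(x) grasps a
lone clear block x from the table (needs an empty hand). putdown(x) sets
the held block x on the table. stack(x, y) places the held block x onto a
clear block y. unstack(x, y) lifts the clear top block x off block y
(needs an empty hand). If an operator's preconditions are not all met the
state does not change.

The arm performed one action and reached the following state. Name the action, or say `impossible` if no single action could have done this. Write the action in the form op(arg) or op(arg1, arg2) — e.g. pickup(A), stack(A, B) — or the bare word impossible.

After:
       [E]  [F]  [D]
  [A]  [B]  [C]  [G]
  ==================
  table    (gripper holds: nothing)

target: towers=[A; B/E; C/F; G/D] holding=-
        putdown(E) → towers=[A; B; C/F; E; G/D] holding=-
       stack(E, B) → towers=[A; B/E; C/F; G/D] holding=-  ← match
       stack(E, F) → towers=[A; B; C/F/E; G/D] holding=-
       stack(E, D) → towers=[A; B; C/F; G/D/E] holding=-
       stack(E, A) → towers=[A/E; B; C/F; G/D] holding=-

stack(E, B)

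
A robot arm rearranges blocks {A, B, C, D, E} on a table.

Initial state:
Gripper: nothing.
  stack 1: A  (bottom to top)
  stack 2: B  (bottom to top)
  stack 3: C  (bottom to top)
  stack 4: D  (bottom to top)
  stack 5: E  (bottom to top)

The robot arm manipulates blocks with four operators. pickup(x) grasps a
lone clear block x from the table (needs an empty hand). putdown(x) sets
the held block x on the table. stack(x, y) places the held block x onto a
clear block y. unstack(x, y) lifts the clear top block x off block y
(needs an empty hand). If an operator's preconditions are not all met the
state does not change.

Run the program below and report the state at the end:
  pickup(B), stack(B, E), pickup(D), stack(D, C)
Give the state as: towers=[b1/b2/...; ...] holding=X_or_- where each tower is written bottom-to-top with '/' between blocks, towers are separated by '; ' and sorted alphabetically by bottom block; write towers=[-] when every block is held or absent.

step 1 (pickup(B)): towers=[A; C; D; E] holding=B
step 2 (stack(B, E)): towers=[A; C; D; E/B] holding=-
step 3 (pickup(D)): towers=[A; C; E/B] holding=D
step 4 (stack(D, C)): towers=[A; C/D; E/B] holding=-

towers=[A; C/D; E/B] holding=-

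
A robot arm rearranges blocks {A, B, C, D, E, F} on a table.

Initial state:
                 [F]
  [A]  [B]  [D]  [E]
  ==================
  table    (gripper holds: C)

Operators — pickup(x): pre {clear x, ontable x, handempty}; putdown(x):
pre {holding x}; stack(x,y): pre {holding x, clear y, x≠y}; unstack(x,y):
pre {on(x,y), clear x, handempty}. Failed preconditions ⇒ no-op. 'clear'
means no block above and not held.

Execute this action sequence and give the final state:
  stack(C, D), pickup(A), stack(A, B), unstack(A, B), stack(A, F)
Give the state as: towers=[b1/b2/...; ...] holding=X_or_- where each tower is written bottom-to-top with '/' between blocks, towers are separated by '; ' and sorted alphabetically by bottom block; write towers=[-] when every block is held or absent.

towers=[B; D/C; E/F/A] holding=-

step 1 (stack(C, D)): towers=[A; B; D/C; E/F] holding=-
step 2 (pickup(A)): towers=[B; D/C; E/F] holding=A
step 3 (stack(A, B)): towers=[B/A; D/C; E/F] holding=-
step 4 (unstack(A, B)): towers=[B; D/C; E/F] holding=A
step 5 (stack(A, F)): towers=[B; D/C; E/F/A] holding=-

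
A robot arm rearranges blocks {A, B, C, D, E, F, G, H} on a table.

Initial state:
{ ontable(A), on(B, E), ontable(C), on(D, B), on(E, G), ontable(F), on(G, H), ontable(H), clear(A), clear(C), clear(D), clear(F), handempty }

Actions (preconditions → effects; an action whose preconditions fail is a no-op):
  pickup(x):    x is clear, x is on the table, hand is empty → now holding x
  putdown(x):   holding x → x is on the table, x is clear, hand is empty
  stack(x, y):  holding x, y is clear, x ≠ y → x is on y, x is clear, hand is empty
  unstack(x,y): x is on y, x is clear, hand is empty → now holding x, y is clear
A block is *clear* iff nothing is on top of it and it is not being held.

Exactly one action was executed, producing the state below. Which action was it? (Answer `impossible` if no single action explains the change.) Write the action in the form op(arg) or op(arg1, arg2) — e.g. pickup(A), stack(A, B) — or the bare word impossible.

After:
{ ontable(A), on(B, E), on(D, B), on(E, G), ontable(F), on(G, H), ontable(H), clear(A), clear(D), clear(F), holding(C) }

pickup(C)

target: towers=[A; F; H/G/E/B/D] holding=C
         pickup(A) → towers=[C; F; H/G/E/B/D] holding=A
         pickup(F) → towers=[A; C; H/G/E/B/D] holding=F
     unstack(D, B) → towers=[A; C; F; H/G/E/B] holding=D
         pickup(C) → towers=[A; F; H/G/E/B/D] holding=C  ← match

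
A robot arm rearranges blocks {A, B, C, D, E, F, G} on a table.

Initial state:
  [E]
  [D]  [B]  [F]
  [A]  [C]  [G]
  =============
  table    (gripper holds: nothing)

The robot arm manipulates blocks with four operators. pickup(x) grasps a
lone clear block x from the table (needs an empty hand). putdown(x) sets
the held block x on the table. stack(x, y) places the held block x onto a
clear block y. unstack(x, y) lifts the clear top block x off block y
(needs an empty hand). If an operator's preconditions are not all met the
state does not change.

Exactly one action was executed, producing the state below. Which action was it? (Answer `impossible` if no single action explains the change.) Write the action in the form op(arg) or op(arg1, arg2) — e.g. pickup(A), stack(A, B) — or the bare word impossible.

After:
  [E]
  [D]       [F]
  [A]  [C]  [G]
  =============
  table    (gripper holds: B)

unstack(B, C)

target: towers=[A/D/E; C; G/F] holding=B
     unstack(B, C) → towers=[A/D/E; C; G/F] holding=B  ← match
     unstack(F, G) → towers=[A/D/E; C/B; G] holding=F
     unstack(E, D) → towers=[A/D; C/B; G/F] holding=E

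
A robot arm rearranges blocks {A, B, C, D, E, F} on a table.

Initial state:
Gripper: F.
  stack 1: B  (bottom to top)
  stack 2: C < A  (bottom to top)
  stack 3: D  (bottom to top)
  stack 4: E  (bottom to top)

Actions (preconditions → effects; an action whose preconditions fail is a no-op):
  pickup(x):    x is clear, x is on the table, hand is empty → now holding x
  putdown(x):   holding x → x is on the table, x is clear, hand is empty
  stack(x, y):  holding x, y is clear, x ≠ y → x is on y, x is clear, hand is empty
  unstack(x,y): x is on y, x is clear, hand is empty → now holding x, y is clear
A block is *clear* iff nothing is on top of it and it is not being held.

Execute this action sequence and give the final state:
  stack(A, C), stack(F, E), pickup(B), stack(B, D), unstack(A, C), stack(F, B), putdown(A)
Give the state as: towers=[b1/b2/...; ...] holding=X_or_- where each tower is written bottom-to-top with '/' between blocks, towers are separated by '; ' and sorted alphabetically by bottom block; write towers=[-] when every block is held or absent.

towers=[A; C; D/B; E/F] holding=-

step 1 (stack(A, C)) [no-op]: towers=[B; C/A; D; E] holding=F
step 2 (stack(F, E)): towers=[B; C/A; D; E/F] holding=-
step 3 (pickup(B)): towers=[C/A; D; E/F] holding=B
step 4 (stack(B, D)): towers=[C/A; D/B; E/F] holding=-
step 5 (unstack(A, C)): towers=[C; D/B; E/F] holding=A
step 6 (stack(F, B)) [no-op]: towers=[C; D/B; E/F] holding=A
step 7 (putdown(A)): towers=[A; C; D/B; E/F] holding=-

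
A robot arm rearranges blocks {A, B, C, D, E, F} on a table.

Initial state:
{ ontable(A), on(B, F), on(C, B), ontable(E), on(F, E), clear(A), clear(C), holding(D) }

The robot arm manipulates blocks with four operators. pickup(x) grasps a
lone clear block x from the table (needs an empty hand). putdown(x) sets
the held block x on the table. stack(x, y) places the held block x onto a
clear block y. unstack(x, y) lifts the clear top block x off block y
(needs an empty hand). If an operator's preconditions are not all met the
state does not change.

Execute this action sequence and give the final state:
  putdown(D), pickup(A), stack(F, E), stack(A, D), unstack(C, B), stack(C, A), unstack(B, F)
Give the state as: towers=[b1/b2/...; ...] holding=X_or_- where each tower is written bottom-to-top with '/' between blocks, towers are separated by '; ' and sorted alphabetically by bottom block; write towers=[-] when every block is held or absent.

towers=[D/A/C; E/F] holding=B

step 1 (putdown(D)): towers=[A; D; E/F/B/C] holding=-
step 2 (pickup(A)): towers=[D; E/F/B/C] holding=A
step 3 (stack(F, E)) [no-op]: towers=[D; E/F/B/C] holding=A
step 4 (stack(A, D)): towers=[D/A; E/F/B/C] holding=-
step 5 (unstack(C, B)): towers=[D/A; E/F/B] holding=C
step 6 (stack(C, A)): towers=[D/A/C; E/F/B] holding=-
step 7 (unstack(B, F)): towers=[D/A/C; E/F] holding=B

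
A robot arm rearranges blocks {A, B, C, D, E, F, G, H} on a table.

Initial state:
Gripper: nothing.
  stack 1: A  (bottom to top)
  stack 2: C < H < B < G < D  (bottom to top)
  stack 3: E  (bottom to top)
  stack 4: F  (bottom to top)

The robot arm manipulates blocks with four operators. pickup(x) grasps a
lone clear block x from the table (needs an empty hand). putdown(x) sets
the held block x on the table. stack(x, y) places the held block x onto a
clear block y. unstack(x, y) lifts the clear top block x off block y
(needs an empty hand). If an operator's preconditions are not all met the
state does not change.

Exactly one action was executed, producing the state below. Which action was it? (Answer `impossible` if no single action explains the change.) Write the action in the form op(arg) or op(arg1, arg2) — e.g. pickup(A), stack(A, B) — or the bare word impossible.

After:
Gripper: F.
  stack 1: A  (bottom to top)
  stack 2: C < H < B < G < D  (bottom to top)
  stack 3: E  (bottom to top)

target: towers=[A; C/H/B/G/D; E] holding=F
         pickup(A) → towers=[C/H/B/G/D; E; F] holding=A
         pickup(E) → towers=[A; C/H/B/G/D; F] holding=E
         pickup(F) → towers=[A; C/H/B/G/D; E] holding=F  ← match
     unstack(D, G) → towers=[A; C/H/B/G; E; F] holding=D

pickup(F)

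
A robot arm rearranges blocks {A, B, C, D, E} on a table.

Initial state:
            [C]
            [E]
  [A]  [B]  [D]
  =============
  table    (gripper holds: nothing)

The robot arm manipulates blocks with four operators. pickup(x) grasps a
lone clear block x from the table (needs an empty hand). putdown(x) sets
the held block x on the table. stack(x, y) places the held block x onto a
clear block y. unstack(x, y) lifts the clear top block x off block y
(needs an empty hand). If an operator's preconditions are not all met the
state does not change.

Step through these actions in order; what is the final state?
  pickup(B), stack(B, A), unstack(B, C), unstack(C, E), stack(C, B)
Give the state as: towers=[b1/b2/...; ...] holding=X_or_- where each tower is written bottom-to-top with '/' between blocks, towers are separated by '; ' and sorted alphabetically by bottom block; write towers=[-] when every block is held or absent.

towers=[A/B/C; D/E] holding=-

step 1 (pickup(B)): towers=[A; D/E/C] holding=B
step 2 (stack(B, A)): towers=[A/B; D/E/C] holding=-
step 3 (unstack(B, C)) [no-op]: towers=[A/B; D/E/C] holding=-
step 4 (unstack(C, E)): towers=[A/B; D/E] holding=C
step 5 (stack(C, B)): towers=[A/B/C; D/E] holding=-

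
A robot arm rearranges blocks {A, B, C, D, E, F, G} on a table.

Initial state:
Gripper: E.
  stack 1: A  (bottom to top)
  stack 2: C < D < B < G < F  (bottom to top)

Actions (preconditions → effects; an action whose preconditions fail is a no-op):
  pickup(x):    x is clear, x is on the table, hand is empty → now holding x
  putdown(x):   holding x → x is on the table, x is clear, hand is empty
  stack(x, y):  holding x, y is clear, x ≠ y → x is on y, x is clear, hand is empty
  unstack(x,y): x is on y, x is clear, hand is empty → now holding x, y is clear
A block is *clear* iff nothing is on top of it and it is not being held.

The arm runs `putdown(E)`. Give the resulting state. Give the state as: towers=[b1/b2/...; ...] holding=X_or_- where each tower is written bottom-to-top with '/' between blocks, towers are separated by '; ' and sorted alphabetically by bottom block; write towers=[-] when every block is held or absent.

before: towers=[A; C/D/B/G/F] holding=E
pre[putdown(E)]: holding(E) ✓
all met → apply putdown(E)
after:  towers=[A; C/D/B/G/F; E] holding=-

towers=[A; C/D/B/G/F; E] holding=-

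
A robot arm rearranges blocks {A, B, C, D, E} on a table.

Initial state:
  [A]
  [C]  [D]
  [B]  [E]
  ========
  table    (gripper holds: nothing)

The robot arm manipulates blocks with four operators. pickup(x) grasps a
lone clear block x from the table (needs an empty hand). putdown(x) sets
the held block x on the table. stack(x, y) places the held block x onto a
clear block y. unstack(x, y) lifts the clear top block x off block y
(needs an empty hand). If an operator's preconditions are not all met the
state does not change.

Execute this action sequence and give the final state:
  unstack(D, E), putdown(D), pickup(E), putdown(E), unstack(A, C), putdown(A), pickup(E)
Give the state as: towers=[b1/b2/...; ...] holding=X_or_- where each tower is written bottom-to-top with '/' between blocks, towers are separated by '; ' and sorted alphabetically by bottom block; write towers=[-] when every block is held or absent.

step 1 (unstack(D, E)): towers=[B/C/A; E] holding=D
step 2 (putdown(D)): towers=[B/C/A; D; E] holding=-
step 3 (pickup(E)): towers=[B/C/A; D] holding=E
step 4 (putdown(E)): towers=[B/C/A; D; E] holding=-
step 5 (unstack(A, C)): towers=[B/C; D; E] holding=A
step 6 (putdown(A)): towers=[A; B/C; D; E] holding=-
step 7 (pickup(E)): towers=[A; B/C; D] holding=E

towers=[A; B/C; D] holding=E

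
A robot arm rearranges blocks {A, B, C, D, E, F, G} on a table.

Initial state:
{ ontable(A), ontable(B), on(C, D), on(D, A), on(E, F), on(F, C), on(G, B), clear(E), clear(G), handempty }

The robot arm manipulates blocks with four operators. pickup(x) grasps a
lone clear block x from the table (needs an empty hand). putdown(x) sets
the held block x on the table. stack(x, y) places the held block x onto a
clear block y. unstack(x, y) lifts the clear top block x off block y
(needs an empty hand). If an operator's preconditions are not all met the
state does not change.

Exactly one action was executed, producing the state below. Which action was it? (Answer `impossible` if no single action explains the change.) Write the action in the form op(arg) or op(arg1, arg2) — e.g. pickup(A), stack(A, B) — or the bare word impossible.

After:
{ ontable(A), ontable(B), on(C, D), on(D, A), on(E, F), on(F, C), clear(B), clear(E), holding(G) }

target: towers=[A/D/C/F/E; B] holding=G
     unstack(G, B) → towers=[A/D/C/F/E; B] holding=G  ← match
     unstack(E, F) → towers=[A/D/C/F; B/G] holding=E

unstack(G, B)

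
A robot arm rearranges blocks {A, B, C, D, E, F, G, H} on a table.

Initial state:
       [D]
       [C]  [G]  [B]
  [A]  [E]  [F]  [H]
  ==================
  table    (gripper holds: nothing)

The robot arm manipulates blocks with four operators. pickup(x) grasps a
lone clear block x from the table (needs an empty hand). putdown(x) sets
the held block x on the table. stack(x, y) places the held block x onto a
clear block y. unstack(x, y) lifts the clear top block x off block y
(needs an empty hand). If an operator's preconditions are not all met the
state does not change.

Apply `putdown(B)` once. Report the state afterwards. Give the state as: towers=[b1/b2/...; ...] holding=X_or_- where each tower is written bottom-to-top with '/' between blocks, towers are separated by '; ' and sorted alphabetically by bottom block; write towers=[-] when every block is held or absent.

before: towers=[A; E/C/D; F/G; H/B] holding=-
pre[putdown(B)]: holding(B) ✗
holding(B) unmet → putdown(B) is a no-op
after:  towers=[A; E/C/D; F/G; H/B] holding=-

towers=[A; E/C/D; F/G; H/B] holding=-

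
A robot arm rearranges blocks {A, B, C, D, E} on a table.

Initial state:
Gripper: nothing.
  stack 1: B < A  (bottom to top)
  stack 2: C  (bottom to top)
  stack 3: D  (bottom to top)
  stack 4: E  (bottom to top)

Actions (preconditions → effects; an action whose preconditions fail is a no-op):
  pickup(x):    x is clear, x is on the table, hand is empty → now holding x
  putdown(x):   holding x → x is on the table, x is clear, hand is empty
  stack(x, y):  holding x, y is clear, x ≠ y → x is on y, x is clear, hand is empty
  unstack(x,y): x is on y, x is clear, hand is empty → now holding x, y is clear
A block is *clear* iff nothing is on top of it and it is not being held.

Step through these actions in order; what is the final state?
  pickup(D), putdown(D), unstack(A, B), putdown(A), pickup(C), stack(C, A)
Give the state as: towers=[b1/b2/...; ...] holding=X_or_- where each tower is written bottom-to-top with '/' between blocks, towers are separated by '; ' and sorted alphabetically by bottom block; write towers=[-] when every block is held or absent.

towers=[A/C; B; D; E] holding=-

step 1 (pickup(D)): towers=[B/A; C; E] holding=D
step 2 (putdown(D)): towers=[B/A; C; D; E] holding=-
step 3 (unstack(A, B)): towers=[B; C; D; E] holding=A
step 4 (putdown(A)): towers=[A; B; C; D; E] holding=-
step 5 (pickup(C)): towers=[A; B; D; E] holding=C
step 6 (stack(C, A)): towers=[A/C; B; D; E] holding=-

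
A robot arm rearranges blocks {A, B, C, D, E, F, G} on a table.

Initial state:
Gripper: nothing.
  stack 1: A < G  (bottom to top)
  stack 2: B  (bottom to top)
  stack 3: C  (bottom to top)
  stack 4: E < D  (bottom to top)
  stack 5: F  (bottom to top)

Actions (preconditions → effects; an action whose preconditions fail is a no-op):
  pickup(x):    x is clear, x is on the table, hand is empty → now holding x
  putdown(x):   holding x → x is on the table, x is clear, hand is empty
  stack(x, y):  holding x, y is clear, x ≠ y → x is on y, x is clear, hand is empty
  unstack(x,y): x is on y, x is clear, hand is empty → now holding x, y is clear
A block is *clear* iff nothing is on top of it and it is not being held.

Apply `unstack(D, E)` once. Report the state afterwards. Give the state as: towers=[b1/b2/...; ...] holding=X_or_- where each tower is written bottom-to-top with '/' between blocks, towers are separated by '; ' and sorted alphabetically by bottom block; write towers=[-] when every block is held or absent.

before: towers=[A/G; B; C; E/D; F] holding=-
pre[unstack(D, E)]: on(D,E) ok, clear(D) ok, handempty ok
all met → apply unstack(D, E)
after:  towers=[A/G; B; C; E; F] holding=D

towers=[A/G; B; C; E; F] holding=D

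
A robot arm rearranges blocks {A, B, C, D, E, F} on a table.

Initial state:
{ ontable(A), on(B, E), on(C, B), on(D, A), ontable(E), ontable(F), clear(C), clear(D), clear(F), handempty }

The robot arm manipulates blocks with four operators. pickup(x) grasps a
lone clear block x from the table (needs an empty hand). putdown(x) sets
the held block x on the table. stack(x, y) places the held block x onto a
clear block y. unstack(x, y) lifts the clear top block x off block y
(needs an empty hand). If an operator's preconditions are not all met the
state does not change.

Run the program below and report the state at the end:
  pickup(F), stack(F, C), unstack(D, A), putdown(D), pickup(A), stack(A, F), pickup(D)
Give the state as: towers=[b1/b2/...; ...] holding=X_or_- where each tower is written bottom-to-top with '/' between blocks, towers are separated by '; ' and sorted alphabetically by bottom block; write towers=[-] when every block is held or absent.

towers=[E/B/C/F/A] holding=D

step 1 (pickup(F)): towers=[A/D; E/B/C] holding=F
step 2 (stack(F, C)): towers=[A/D; E/B/C/F] holding=-
step 3 (unstack(D, A)): towers=[A; E/B/C/F] holding=D
step 4 (putdown(D)): towers=[A; D; E/B/C/F] holding=-
step 5 (pickup(A)): towers=[D; E/B/C/F] holding=A
step 6 (stack(A, F)): towers=[D; E/B/C/F/A] holding=-
step 7 (pickup(D)): towers=[E/B/C/F/A] holding=D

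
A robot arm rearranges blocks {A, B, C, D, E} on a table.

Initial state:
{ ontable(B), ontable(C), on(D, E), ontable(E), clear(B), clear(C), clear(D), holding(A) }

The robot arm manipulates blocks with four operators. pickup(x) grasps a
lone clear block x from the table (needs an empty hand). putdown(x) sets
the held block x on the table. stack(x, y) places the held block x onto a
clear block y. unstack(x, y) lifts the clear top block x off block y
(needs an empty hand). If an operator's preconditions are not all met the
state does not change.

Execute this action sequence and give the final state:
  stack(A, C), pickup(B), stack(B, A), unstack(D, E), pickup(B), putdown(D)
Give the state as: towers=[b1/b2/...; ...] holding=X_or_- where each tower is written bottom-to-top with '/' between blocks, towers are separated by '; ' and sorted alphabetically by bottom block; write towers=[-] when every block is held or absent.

step 1 (stack(A, C)): towers=[B; C/A; E/D] holding=-
step 2 (pickup(B)): towers=[C/A; E/D] holding=B
step 3 (stack(B, A)): towers=[C/A/B; E/D] holding=-
step 4 (unstack(D, E)): towers=[C/A/B; E] holding=D
step 5 (pickup(B)) [no-op]: towers=[C/A/B; E] holding=D
step 6 (putdown(D)): towers=[C/A/B; D; E] holding=-

towers=[C/A/B; D; E] holding=-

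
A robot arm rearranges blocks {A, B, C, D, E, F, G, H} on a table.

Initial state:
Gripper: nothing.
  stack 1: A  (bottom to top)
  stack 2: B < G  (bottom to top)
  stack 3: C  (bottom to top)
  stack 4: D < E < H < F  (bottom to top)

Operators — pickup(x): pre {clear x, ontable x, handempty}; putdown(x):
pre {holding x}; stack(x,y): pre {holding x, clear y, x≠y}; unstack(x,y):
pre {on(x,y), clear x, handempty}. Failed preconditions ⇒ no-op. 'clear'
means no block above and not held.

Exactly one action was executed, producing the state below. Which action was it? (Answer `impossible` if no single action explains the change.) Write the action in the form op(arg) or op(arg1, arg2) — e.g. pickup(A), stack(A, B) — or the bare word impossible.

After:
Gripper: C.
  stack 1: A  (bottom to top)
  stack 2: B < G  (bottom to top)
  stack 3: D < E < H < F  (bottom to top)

pickup(C)

target: towers=[A; B/G; D/E/H/F] holding=C
     unstack(G, B) → towers=[A; B; C; D/E/H/F] holding=G
         pickup(A) → towers=[B/G; C; D/E/H/F] holding=A
     unstack(F, H) → towers=[A; B/G; C; D/E/H] holding=F
         pickup(C) → towers=[A; B/G; D/E/H/F] holding=C  ← match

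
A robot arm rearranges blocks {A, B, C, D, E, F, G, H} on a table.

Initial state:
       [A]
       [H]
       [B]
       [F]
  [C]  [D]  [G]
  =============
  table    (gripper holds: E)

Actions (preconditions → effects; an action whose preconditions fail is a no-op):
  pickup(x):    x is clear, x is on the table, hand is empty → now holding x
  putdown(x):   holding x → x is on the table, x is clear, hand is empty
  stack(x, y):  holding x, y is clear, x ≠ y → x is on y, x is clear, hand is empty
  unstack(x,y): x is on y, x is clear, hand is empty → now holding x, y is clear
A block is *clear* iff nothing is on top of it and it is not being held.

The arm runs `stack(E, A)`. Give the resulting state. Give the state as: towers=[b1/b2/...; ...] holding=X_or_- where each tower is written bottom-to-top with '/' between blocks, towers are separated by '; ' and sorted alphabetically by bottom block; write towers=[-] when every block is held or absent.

before: towers=[C; D/F/B/H/A; G] holding=E
pre[stack(E, A)]: holding(E) ✓, clear(A) ✓, E≠A ✓
all met → apply stack(E, A)
after:  towers=[C; D/F/B/H/A/E; G] holding=-

towers=[C; D/F/B/H/A/E; G] holding=-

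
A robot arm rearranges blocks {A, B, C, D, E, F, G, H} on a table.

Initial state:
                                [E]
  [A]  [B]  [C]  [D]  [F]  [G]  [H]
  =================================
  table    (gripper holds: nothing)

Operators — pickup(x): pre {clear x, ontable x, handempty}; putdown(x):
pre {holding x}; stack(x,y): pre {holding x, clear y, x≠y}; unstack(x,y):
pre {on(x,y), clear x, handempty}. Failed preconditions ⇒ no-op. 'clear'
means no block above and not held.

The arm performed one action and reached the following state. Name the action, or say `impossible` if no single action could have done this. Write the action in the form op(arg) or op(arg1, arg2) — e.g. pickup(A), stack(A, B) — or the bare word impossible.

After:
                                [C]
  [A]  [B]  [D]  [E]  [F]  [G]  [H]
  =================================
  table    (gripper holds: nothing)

target: towers=[A; B; D; E; F; G; H/C] holding=-
         pickup(G) → towers=[A; B; C; D; F; H/E] holding=G
         pickup(A) → towers=[B; C; D; F; G; H/E] holding=A
     unstack(E, H) → towers=[A; B; C; D; F; G; H] holding=E
         pickup(B) → towers=[A; C; D; F; G; H/E] holding=B
         pickup(F) → towers=[A; B; C; D; G; H/E] holding=F
         pickup(D) → towers=[A; B; C; F; G; H/E] holding=D
         pickup(C) → towers=[A; B; D; F; G; H/E] holding=C
none of the 7 applicable actions match → impossible

impossible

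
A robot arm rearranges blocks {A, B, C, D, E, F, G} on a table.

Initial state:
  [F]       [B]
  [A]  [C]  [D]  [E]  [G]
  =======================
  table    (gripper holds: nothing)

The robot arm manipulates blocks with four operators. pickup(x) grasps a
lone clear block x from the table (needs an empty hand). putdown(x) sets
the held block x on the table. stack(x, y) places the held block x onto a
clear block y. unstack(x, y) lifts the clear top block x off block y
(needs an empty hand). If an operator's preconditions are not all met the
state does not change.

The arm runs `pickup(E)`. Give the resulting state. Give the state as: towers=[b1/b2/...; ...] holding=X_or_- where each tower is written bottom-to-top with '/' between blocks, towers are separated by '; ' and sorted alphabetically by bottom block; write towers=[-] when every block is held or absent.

towers=[A/F; C; D/B; G] holding=E

before: towers=[A/F; C; D/B; E; G] holding=-
pre[pickup(E)]: clear(E) ✓, ontable(E) ✓, handempty ✓
all met → apply pickup(E)
after:  towers=[A/F; C; D/B; G] holding=E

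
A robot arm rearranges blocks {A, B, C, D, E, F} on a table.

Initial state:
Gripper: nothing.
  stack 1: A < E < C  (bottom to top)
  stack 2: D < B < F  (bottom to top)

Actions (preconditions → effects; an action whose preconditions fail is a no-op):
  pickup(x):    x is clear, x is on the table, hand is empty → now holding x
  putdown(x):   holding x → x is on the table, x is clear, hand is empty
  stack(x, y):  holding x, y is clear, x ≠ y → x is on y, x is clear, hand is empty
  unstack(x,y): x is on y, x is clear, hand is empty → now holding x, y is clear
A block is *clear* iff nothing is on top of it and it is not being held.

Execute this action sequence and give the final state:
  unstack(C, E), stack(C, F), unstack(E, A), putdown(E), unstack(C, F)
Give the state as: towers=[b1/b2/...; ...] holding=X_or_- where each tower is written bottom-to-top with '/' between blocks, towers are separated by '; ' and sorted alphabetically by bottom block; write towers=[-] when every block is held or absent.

towers=[A; D/B/F; E] holding=C

step 1 (unstack(C, E)): towers=[A/E; D/B/F] holding=C
step 2 (stack(C, F)): towers=[A/E; D/B/F/C] holding=-
step 3 (unstack(E, A)): towers=[A; D/B/F/C] holding=E
step 4 (putdown(E)): towers=[A; D/B/F/C; E] holding=-
step 5 (unstack(C, F)): towers=[A; D/B/F; E] holding=C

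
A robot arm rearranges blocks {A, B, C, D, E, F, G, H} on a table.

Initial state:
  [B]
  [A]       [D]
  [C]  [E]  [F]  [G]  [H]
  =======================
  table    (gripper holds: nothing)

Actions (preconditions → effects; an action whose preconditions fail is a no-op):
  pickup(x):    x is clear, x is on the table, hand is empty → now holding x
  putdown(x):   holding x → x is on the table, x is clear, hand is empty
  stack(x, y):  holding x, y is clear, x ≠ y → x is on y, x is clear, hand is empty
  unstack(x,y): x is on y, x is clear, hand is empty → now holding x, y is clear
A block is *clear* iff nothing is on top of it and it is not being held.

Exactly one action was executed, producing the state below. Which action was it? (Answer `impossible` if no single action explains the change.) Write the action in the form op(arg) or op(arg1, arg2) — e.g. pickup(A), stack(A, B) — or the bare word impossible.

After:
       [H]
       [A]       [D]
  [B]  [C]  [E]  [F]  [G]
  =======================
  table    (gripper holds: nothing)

target: towers=[B; C/A/H; E; F/D; G] holding=-
         pickup(G) → towers=[C/A/B; E; F/D; H] holding=G
         pickup(E) → towers=[C/A/B; F/D; G; H] holding=E
         pickup(H) → towers=[C/A/B; E; F/D; G] holding=H
     unstack(B, A) → towers=[C/A; E; F/D; G; H] holding=B
     unstack(D, F) → towers=[C/A/B; E; F; G; H] holding=D
none of the 5 applicable actions match → impossible

impossible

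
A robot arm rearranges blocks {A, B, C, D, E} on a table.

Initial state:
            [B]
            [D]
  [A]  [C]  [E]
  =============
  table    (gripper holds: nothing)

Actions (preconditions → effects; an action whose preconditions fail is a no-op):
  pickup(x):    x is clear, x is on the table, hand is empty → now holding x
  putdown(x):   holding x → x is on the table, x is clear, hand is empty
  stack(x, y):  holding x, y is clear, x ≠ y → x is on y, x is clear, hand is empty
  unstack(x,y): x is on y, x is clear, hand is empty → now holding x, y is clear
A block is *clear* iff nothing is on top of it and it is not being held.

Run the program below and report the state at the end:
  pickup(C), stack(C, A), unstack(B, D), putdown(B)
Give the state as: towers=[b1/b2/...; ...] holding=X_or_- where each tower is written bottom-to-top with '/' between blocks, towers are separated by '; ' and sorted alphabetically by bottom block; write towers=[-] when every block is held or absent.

step 1 (pickup(C)): towers=[A; E/D/B] holding=C
step 2 (stack(C, A)): towers=[A/C; E/D/B] holding=-
step 3 (unstack(B, D)): towers=[A/C; E/D] holding=B
step 4 (putdown(B)): towers=[A/C; B; E/D] holding=-

towers=[A/C; B; E/D] holding=-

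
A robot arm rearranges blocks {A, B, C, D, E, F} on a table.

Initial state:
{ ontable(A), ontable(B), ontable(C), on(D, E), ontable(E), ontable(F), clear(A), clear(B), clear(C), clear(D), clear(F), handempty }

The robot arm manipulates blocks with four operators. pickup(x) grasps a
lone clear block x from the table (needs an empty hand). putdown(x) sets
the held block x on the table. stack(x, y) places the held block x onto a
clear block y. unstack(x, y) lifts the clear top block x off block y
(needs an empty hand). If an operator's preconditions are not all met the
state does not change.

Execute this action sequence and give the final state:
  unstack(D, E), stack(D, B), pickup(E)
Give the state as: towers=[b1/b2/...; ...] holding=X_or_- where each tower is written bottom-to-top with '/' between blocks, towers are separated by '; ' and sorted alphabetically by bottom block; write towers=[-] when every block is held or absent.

towers=[A; B/D; C; F] holding=E

step 1 (unstack(D, E)): towers=[A; B; C; E; F] holding=D
step 2 (stack(D, B)): towers=[A; B/D; C; E; F] holding=-
step 3 (pickup(E)): towers=[A; B/D; C; F] holding=E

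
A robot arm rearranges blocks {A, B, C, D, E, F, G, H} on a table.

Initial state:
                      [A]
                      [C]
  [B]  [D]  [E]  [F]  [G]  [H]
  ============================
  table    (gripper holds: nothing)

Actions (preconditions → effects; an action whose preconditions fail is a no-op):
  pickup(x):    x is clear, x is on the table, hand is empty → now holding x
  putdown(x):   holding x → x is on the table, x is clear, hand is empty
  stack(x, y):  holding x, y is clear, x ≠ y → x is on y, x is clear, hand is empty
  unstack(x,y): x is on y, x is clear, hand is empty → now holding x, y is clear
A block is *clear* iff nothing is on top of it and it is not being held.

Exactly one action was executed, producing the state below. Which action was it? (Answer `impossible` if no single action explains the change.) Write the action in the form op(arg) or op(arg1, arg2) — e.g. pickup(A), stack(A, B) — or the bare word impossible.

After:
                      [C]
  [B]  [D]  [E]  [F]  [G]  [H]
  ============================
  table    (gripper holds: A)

unstack(A, C)

target: towers=[B; D; E; F; G/C; H] holding=A
     unstack(A, C) → towers=[B; D; E; F; G/C; H] holding=A  ← match
         pickup(E) → towers=[B; D; F; G/C/A; H] holding=E
         pickup(H) → towers=[B; D; E; F; G/C/A] holding=H
         pickup(B) → towers=[D; E; F; G/C/A; H] holding=B
         pickup(F) → towers=[B; D; E; G/C/A; H] holding=F
         pickup(D) → towers=[B; E; F; G/C/A; H] holding=D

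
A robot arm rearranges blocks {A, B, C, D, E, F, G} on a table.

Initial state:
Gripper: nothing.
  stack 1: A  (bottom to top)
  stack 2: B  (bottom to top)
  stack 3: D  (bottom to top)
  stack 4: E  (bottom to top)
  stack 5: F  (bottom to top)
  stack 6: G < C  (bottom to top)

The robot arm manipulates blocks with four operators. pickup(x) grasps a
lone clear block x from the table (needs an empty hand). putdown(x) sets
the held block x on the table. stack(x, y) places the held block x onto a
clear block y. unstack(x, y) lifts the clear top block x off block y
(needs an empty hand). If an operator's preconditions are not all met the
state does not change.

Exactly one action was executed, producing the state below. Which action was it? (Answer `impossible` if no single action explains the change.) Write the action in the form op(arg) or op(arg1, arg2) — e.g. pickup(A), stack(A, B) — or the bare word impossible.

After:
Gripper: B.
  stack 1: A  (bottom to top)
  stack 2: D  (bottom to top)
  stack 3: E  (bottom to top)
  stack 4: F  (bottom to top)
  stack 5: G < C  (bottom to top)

target: towers=[A; D; E; F; G/C] holding=B
         pickup(B) → towers=[A; D; E; F; G/C] holding=B  ← match
         pickup(F) → towers=[A; B; D; E; G/C] holding=F
         pickup(D) → towers=[A; B; E; F; G/C] holding=D
         pickup(A) → towers=[B; D; E; F; G/C] holding=A
         pickup(E) → towers=[A; B; D; F; G/C] holding=E
     unstack(C, G) → towers=[A; B; D; E; F; G] holding=C

pickup(B)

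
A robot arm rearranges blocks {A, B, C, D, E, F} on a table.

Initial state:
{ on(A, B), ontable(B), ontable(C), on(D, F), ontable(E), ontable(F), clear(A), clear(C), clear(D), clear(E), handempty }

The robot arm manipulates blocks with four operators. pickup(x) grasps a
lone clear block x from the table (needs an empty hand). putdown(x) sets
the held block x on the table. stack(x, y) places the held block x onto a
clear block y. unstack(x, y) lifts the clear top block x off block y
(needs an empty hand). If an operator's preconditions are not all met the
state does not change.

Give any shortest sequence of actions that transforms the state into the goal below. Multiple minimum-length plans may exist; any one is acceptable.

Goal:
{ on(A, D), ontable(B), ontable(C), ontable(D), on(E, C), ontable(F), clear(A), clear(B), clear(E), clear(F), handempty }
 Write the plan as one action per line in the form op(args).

step 1 (unstack(D, F)): towers=[B/A; C; E; F] holding=D
step 2 (putdown(D)): towers=[B/A; C; D; E; F] holding=-
step 3 (unstack(A, B)): towers=[B; C; D; E; F] holding=A
step 4 (stack(A, D)): towers=[B; C; D/A; E; F] holding=-
step 5 (pickup(E)): towers=[B; C; D/A; F] holding=E
step 6 (stack(E, C)): towers=[B; C/E; D/A; F] holding=-
goal check: towers=[B; C/E; D/A; F] holding=- — reached (length 6, optimal by BFS)

unstack(D, F)
putdown(D)
unstack(A, B)
stack(A, D)
pickup(E)
stack(E, C)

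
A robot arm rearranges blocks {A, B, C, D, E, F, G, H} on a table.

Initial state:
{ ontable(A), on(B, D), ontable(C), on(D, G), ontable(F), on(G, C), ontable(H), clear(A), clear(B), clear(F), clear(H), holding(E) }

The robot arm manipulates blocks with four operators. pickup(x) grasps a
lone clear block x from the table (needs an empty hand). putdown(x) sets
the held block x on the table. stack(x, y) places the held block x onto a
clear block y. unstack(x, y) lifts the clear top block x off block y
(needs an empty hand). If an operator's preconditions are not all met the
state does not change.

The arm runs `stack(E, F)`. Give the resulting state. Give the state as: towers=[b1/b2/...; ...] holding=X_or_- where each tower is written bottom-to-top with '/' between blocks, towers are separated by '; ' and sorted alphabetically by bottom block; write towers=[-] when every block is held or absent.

before: towers=[A; C/G/D/B; F; H] holding=E
pre[stack(E, F)]: holding(E) ✓, clear(F) ✓, E≠F ✓
all met → apply stack(E, F)
after:  towers=[A; C/G/D/B; F/E; H] holding=-

towers=[A; C/G/D/B; F/E; H] holding=-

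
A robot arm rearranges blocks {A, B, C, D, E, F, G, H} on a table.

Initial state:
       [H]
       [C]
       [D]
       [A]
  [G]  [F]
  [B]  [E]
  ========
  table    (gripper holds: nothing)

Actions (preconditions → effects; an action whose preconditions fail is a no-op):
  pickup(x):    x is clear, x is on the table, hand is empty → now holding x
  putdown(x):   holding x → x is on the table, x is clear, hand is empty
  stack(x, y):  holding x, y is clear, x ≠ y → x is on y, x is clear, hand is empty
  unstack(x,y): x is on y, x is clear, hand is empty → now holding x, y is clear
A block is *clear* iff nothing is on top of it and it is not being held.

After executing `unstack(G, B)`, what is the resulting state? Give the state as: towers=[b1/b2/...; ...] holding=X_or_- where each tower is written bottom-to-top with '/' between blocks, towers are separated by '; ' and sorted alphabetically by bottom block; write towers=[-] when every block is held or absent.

before: towers=[B/G; E/F/A/D/C/H] holding=-
pre[unstack(G, B)]: on(G,B) yes, clear(G) yes, handempty yes
all met → apply unstack(G, B)
after:  towers=[B; E/F/A/D/C/H] holding=G

towers=[B; E/F/A/D/C/H] holding=G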